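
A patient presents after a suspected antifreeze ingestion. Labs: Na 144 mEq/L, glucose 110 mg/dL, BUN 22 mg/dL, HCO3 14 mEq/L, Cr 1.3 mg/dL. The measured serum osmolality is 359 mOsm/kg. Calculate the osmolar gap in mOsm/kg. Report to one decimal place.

57.0 mOsm/kg

Calculated osmolality = 2·Na + glucose/18 + BUN/2.8
= 2·144 + 110/18 + 22/2.8
= 288 + 6.11 + 7.86
= 301.97 mOsm/kg ≈ 302.0 mOsm/kg
Osmolar gap = measured − calculated = 359 − 302.0 = 57.0 mOsm/kg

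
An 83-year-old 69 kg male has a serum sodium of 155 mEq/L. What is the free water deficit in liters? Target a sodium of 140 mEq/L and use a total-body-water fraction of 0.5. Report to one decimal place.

TBW = 0.5 · 69 = 34.5 L
Free water deficit = TBW · (Na/140 − 1)
= 34.5 · (155/140 − 1)
= 34.5 · 0.1071
= 3.69 L

3.7 L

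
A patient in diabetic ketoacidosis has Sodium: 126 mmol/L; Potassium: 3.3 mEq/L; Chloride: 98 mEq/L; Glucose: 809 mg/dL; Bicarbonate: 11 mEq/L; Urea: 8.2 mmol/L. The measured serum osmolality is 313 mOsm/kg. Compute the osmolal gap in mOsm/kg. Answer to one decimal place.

7.9 mOsm/kg

Calculated osmolality = 2·Na + glucose/18 + urea
= 2·126 + 809/18 + 8.2
= 252 + 44.94 + 8.20
= 305.14 mOsm/kg ≈ 305.1 mOsm/kg
Osmolar gap = measured − calculated = 313 − 305.1 = 7.9 mOsm/kg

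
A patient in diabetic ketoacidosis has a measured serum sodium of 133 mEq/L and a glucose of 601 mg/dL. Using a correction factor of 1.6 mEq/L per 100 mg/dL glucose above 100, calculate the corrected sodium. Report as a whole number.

Corrected Na = measured Na + 1.6 · (glucose − 100)/100
= 133 + 1.6 · (601 − 100)/100
= 133 + 8
= 141 mEq/L

141 mEq/L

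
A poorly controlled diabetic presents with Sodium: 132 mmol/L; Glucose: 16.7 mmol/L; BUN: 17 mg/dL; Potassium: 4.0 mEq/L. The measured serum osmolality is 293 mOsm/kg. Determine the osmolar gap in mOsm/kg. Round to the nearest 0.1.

6.2 mOsm/kg

Calculated osmolality = 2·Na + glucose + BUN/2.8
= 2·132 + 16.7 + 17/2.8
= 264 + 16.70 + 6.07
= 286.77 mOsm/kg ≈ 286.8 mOsm/kg
Osmolar gap = measured − calculated = 293 − 286.8 = 6.2 mOsm/kg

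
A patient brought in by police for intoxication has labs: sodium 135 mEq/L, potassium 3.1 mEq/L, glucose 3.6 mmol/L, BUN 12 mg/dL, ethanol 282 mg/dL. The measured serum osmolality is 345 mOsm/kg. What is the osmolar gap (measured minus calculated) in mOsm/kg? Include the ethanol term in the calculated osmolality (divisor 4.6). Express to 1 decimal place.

Calculated osmolality = 2·Na + glucose + BUN/2.8 + ethanol/4.6
= 2·135 + 3.6 + 12/2.8 + 282/4.6
= 270 + 3.60 + 4.29 + 61.30
= 339.19 mOsm/kg ≈ 339.2 mOsm/kg
Osmolar gap = measured − calculated = 345 − 339.2 = 5.8 mOsm/kg

5.8 mOsm/kg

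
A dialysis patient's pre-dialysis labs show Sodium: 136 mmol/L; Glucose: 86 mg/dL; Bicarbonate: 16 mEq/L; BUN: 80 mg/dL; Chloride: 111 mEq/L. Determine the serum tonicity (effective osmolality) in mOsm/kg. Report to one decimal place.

Effective osmolality excludes urea (freely permeant across cell membranes):
2·Na + glucose/18
= 2·136 + 86/18
= 272 + 4.78
= 276.78 mOsm/kg

276.8 mOsm/kg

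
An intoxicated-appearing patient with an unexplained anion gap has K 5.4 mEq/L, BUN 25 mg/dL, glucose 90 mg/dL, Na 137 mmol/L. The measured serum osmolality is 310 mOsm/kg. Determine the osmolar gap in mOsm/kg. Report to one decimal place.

22.1 mOsm/kg

Calculated osmolality = 2·Na + glucose/18 + BUN/2.8
= 2·137 + 90/18 + 25/2.8
= 274 + 5 + 8.93
= 287.93 mOsm/kg ≈ 287.9 mOsm/kg
Osmolar gap = measured − calculated = 310 − 287.9 = 22.1 mOsm/kg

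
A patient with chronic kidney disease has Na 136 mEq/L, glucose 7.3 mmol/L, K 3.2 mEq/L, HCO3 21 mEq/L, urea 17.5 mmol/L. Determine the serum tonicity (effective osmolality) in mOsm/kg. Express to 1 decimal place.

Effective osmolality excludes urea (freely permeant across cell membranes):
2·Na + glucose
= 2·136 + 7.3
= 272 + 7.3
= 279.3 mOsm/kg

279.3 mOsm/kg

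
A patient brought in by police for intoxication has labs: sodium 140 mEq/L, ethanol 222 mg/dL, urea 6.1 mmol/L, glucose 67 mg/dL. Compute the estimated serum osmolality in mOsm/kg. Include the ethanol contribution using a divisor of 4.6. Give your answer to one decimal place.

Calculated osmolality = 2·Na + glucose/18 + urea + ethanol/4.6
= 2·140 + 67/18 + 6.1 + 222/4.6
= 280 + 3.72 + 6.10 + 48.26
= 338.08 mOsm/kg

338.1 mOsm/kg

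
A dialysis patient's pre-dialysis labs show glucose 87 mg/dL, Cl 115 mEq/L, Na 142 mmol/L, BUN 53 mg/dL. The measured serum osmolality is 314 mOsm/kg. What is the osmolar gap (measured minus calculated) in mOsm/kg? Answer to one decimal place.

6.2 mOsm/kg

Calculated osmolality = 2·Na + glucose/18 + BUN/2.8
= 2·142 + 87/18 + 53/2.8
= 284 + 4.83 + 18.93
= 307.76 mOsm/kg ≈ 307.8 mOsm/kg
Osmolar gap = measured − calculated = 314 − 307.8 = 6.2 mOsm/kg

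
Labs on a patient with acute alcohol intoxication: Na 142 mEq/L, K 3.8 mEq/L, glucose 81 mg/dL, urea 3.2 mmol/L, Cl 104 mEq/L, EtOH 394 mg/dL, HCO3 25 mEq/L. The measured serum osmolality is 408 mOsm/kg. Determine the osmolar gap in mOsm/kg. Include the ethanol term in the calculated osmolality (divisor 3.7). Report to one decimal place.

9.8 mOsm/kg

Calculated osmolality = 2·Na + glucose/18 + urea + ethanol/3.7
= 2·142 + 81/18 + 3.2 + 394/3.7
= 284 + 4.50 + 3.20 + 106.49
= 398.19 mOsm/kg ≈ 398.2 mOsm/kg
Osmolar gap = measured − calculated = 408 − 398.2 = 9.8 mOsm/kg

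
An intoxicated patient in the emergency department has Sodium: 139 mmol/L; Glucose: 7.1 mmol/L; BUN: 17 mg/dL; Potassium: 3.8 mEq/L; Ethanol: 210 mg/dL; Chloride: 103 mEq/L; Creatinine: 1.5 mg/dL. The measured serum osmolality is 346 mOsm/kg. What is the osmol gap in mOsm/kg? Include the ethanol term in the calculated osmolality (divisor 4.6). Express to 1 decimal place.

9.2 mOsm/kg

Calculated osmolality = 2·Na + glucose + BUN/2.8 + ethanol/4.6
= 2·139 + 7.1 + 17/2.8 + 210/4.6
= 278 + 7.10 + 6.07 + 45.65
= 336.82 mOsm/kg ≈ 336.8 mOsm/kg
Osmolar gap = measured − calculated = 346 − 336.8 = 9.2 mOsm/kg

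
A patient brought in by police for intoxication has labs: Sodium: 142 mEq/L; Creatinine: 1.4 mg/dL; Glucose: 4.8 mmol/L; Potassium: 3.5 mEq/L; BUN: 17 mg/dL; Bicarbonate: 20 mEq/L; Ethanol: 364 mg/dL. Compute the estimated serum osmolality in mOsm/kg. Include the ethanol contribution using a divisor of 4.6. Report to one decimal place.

374.0 mOsm/kg

Calculated osmolality = 2·Na + glucose + BUN/2.8 + ethanol/4.6
= 2·142 + 4.8 + 17/2.8 + 364/4.6
= 284 + 4.80 + 6.07 + 79.13
= 374 mOsm/kg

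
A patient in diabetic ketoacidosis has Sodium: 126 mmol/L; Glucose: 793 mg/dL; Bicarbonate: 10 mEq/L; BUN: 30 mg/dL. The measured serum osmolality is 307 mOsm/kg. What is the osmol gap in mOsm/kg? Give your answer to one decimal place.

0.2 mOsm/kg

Calculated osmolality = 2·Na + glucose/18 + BUN/2.8
= 2·126 + 793/18 + 30/2.8
= 252 + 44.06 + 10.71
= 306.77 mOsm/kg ≈ 306.8 mOsm/kg
Osmolar gap = measured − calculated = 307 − 306.8 = 0.2 mOsm/kg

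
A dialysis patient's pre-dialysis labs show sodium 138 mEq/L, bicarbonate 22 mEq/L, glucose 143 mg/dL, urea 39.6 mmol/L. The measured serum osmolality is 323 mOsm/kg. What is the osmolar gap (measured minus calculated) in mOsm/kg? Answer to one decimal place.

Calculated osmolality = 2·Na + glucose/18 + urea
= 2·138 + 143/18 + 39.6
= 276 + 7.94 + 39.60
= 323.54 mOsm/kg ≈ 323.5 mOsm/kg
Osmolar gap = measured − calculated = 323 − 323.5 = -0.5 mOsm/kg

-0.5 mOsm/kg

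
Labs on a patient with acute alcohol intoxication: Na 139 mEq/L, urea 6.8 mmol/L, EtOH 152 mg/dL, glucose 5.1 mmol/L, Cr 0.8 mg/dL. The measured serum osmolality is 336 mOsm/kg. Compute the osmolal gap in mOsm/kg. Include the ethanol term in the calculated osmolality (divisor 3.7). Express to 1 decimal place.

5.0 mOsm/kg

Calculated osmolality = 2·Na + glucose + urea + ethanol/3.7
= 2·139 + 5.1 + 6.8 + 152/3.7
= 278 + 5.10 + 6.80 + 41.08
= 330.98 mOsm/kg ≈ 331.0 mOsm/kg
Osmolar gap = measured − calculated = 336 − 331.0 = 5.0 mOsm/kg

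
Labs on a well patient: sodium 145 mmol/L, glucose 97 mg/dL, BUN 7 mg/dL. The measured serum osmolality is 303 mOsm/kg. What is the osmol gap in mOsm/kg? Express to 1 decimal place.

Calculated osmolality = 2·Na + glucose/18 + BUN/2.8
= 2·145 + 97/18 + 7/2.8
= 290 + 5.39 + 2.50
= 297.89 mOsm/kg ≈ 297.9 mOsm/kg
Osmolar gap = measured − calculated = 303 − 297.9 = 5.1 mOsm/kg

5.1 mOsm/kg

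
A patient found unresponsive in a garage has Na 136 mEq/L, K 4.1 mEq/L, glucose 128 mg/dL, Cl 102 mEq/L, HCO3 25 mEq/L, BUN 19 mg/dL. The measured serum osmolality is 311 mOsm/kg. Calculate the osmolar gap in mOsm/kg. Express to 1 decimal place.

Calculated osmolality = 2·Na + glucose/18 + BUN/2.8
= 2·136 + 128/18 + 19/2.8
= 272 + 7.11 + 6.79
= 285.9 mOsm/kg ≈ 285.9 mOsm/kg
Osmolar gap = measured − calculated = 311 − 285.9 = 25.1 mOsm/kg

25.1 mOsm/kg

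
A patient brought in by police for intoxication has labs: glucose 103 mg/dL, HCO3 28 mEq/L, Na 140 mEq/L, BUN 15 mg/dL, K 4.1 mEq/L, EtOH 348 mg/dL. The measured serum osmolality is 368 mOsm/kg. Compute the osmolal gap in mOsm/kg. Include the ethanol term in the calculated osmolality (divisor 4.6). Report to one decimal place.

Calculated osmolality = 2·Na + glucose/18 + BUN/2.8 + ethanol/4.6
= 2·140 + 103/18 + 15/2.8 + 348/4.6
= 280 + 5.72 + 5.36 + 75.65
= 366.73 mOsm/kg ≈ 366.7 mOsm/kg
Osmolar gap = measured − calculated = 368 − 366.7 = 1.3 mOsm/kg

1.3 mOsm/kg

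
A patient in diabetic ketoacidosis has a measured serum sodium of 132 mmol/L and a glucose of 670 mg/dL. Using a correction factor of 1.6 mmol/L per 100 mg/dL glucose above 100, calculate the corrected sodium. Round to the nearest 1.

141 mmol/L

Corrected Na = measured Na + 1.6 · (glucose − 100)/100
= 132 + 1.6 · (670 − 100)/100
= 132 + 9.1
= 141.1 mmol/L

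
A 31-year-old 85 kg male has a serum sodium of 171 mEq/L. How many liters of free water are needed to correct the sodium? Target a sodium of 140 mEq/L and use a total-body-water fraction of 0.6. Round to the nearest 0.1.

TBW = 0.6 · 85 = 51 L
Free water deficit = TBW · (Na/140 − 1)
= 51 · (171/140 − 1)
= 51 · 0.2214
= 11.29 L

11.3 L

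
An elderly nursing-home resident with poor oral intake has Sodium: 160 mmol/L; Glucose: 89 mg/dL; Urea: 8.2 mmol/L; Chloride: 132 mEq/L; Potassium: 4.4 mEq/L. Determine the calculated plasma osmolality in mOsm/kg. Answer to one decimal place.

Calculated osmolality = 2·Na + glucose/18 + urea
= 2·160 + 89/18 + 8.2
= 320 + 4.94 + 8.20
= 333.14 mOsm/kg

333.1 mOsm/kg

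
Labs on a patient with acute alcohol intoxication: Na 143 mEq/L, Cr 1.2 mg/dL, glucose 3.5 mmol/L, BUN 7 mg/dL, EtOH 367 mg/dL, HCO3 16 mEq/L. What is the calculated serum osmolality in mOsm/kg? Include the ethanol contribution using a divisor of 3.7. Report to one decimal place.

Calculated osmolality = 2·Na + glucose + BUN/2.8 + ethanol/3.7
= 2·143 + 3.5 + 7/2.8 + 367/3.7
= 286 + 3.50 + 2.50 + 99.19
= 391.19 mOsm/kg

391.2 mOsm/kg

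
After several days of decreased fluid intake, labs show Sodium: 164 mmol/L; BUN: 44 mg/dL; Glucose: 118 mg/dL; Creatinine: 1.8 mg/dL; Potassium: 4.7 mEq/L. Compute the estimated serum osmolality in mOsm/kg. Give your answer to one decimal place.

Calculated osmolality = 2·Na + glucose/18 + BUN/2.8
= 2·164 + 118/18 + 44/2.8
= 328 + 6.56 + 15.71
= 350.27 mOsm/kg

350.3 mOsm/kg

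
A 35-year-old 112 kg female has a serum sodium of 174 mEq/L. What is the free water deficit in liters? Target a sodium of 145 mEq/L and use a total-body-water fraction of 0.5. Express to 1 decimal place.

11.2 L

TBW = 0.5 · 112 = 56 L
Free water deficit = TBW · (Na/145 − 1)
= 56 · (174/145 − 1)
= 56 · 0.2
= 11.2 L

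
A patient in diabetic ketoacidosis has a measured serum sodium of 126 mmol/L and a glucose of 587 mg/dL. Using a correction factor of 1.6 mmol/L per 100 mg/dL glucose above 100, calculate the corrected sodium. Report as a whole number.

Corrected Na = measured Na + 1.6 · (glucose − 100)/100
= 126 + 1.6 · (587 − 100)/100
= 126 + 7.8
= 133.8 mmol/L

134 mmol/L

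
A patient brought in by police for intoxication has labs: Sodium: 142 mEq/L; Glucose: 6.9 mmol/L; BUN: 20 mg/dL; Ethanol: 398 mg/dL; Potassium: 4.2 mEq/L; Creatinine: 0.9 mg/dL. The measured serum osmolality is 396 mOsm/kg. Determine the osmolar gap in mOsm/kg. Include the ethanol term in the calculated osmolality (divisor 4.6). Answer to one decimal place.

11.4 mOsm/kg

Calculated osmolality = 2·Na + glucose + BUN/2.8 + ethanol/4.6
= 2·142 + 6.9 + 20/2.8 + 398/4.6
= 284 + 6.90 + 7.14 + 86.52
= 384.56 mOsm/kg ≈ 384.6 mOsm/kg
Osmolar gap = measured − calculated = 396 − 384.6 = 11.4 mOsm/kg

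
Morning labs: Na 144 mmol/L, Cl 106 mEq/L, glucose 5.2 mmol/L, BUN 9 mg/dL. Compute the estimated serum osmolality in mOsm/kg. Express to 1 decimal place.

Calculated osmolality = 2·Na + glucose + BUN/2.8
= 2·144 + 5.2 + 9/2.8
= 288 + 5.20 + 3.21
= 296.41 mOsm/kg

296.4 mOsm/kg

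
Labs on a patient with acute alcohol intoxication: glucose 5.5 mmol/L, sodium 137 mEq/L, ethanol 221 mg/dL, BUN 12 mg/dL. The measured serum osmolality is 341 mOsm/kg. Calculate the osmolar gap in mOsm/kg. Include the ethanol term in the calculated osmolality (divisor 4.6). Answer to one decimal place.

9.2 mOsm/kg

Calculated osmolality = 2·Na + glucose + BUN/2.8 + ethanol/4.6
= 2·137 + 5.5 + 12/2.8 + 221/4.6
= 274 + 5.50 + 4.29 + 48.04
= 331.83 mOsm/kg ≈ 331.8 mOsm/kg
Osmolar gap = measured − calculated = 341 − 331.8 = 9.2 mOsm/kg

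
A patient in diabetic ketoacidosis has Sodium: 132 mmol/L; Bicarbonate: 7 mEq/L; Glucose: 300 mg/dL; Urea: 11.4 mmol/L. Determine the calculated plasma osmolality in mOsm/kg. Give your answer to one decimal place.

Calculated osmolality = 2·Na + glucose/18 + urea
= 2·132 + 300/18 + 11.4
= 264 + 16.67 + 11.40
= 292.07 mOsm/kg

292.1 mOsm/kg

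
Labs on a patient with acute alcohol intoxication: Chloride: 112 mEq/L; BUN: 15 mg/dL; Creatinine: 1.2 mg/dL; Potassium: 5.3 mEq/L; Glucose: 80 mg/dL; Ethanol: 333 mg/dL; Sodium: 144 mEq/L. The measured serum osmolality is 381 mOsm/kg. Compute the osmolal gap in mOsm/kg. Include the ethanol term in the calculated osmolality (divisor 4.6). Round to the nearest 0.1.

10.8 mOsm/kg

Calculated osmolality = 2·Na + glucose/18 + BUN/2.8 + ethanol/4.6
= 2·144 + 80/18 + 15/2.8 + 333/4.6
= 288 + 4.44 + 5.36 + 72.39
= 370.19 mOsm/kg ≈ 370.2 mOsm/kg
Osmolar gap = measured − calculated = 381 − 370.2 = 10.8 mOsm/kg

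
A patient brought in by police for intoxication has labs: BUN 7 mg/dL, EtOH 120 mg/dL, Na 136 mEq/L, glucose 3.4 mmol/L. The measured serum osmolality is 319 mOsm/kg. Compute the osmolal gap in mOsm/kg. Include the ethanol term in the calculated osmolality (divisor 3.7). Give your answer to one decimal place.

8.7 mOsm/kg

Calculated osmolality = 2·Na + glucose + BUN/2.8 + ethanol/3.7
= 2·136 + 3.4 + 7/2.8 + 120/3.7
= 272 + 3.40 + 2.50 + 32.43
= 310.33 mOsm/kg ≈ 310.3 mOsm/kg
Osmolar gap = measured − calculated = 319 − 310.3 = 8.7 mOsm/kg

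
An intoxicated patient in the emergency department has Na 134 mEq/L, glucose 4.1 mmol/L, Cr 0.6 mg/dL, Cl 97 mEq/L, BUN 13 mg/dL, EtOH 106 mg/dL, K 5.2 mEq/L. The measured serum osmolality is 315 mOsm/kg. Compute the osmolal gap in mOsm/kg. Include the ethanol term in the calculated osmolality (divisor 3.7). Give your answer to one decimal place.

9.6 mOsm/kg

Calculated osmolality = 2·Na + glucose + BUN/2.8 + ethanol/3.7
= 2·134 + 4.1 + 13/2.8 + 106/3.7
= 268 + 4.10 + 4.64 + 28.65
= 305.39 mOsm/kg ≈ 305.4 mOsm/kg
Osmolar gap = measured − calculated = 315 − 305.4 = 9.6 mOsm/kg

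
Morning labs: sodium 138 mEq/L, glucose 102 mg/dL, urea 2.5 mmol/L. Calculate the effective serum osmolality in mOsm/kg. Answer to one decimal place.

Effective osmolality excludes urea (freely permeant across cell membranes):
2·Na + glucose/18
= 2·138 + 102/18
= 276 + 5.67
= 281.67 mOsm/kg

281.7 mOsm/kg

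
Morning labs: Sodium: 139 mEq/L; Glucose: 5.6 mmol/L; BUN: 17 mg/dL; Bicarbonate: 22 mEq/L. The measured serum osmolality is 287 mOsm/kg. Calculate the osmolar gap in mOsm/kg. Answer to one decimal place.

Calculated osmolality = 2·Na + glucose + BUN/2.8
= 2·139 + 5.6 + 17/2.8
= 278 + 5.60 + 6.07
= 289.67 mOsm/kg ≈ 289.7 mOsm/kg
Osmolar gap = measured − calculated = 287 − 289.7 = -2.7 mOsm/kg

-2.7 mOsm/kg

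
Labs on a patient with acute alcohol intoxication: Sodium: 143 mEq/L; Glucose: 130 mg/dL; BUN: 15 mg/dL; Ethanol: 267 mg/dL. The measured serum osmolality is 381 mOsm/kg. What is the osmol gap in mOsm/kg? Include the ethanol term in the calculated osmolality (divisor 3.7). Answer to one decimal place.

Calculated osmolality = 2·Na + glucose/18 + BUN/2.8 + ethanol/3.7
= 2·143 + 130/18 + 15/2.8 + 267/3.7
= 286 + 7.22 + 5.36 + 72.16
= 370.74 mOsm/kg ≈ 370.7 mOsm/kg
Osmolar gap = measured − calculated = 381 − 370.7 = 10.3 mOsm/kg

10.3 mOsm/kg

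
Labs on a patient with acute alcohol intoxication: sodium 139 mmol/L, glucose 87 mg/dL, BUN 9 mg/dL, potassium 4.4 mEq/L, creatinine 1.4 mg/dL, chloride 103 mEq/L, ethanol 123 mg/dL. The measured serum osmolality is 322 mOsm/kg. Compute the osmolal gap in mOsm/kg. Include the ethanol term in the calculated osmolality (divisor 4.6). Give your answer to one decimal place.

9.2 mOsm/kg

Calculated osmolality = 2·Na + glucose/18 + BUN/2.8 + ethanol/4.6
= 2·139 + 87/18 + 9/2.8 + 123/4.6
= 278 + 4.83 + 3.21 + 26.74
= 312.78 mOsm/kg ≈ 312.8 mOsm/kg
Osmolar gap = measured − calculated = 322 − 312.8 = 9.2 mOsm/kg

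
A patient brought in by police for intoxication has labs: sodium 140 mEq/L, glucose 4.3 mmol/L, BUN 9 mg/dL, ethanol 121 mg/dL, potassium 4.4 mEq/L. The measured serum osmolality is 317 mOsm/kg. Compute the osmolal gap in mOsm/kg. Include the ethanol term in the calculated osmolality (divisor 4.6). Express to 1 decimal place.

Calculated osmolality = 2·Na + glucose + BUN/2.8 + ethanol/4.6
= 2·140 + 4.3 + 9/2.8 + 121/4.6
= 280 + 4.30 + 3.21 + 26.30
= 313.81 mOsm/kg ≈ 313.8 mOsm/kg
Osmolar gap = measured − calculated = 317 − 313.8 = 3.2 mOsm/kg

3.2 mOsm/kg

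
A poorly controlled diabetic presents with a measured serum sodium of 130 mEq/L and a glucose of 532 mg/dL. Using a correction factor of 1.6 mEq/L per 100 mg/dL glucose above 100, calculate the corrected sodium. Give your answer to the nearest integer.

Corrected Na = measured Na + 1.6 · (glucose − 100)/100
= 130 + 1.6 · (532 − 100)/100
= 130 + 6.9
= 136.9 mEq/L

137 mEq/L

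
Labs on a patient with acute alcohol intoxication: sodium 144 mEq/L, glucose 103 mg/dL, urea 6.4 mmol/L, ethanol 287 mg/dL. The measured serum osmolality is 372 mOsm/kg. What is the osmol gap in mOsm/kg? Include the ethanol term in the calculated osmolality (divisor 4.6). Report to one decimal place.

9.5 mOsm/kg

Calculated osmolality = 2·Na + glucose/18 + urea + ethanol/4.6
= 2·144 + 103/18 + 6.4 + 287/4.6
= 288 + 5.72 + 6.40 + 62.39
= 362.51 mOsm/kg ≈ 362.5 mOsm/kg
Osmolar gap = measured − calculated = 372 − 362.5 = 9.5 mOsm/kg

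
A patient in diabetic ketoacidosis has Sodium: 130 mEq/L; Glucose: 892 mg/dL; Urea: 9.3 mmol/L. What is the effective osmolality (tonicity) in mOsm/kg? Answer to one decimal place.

Effective osmolality excludes urea (freely permeant across cell membranes):
2·Na + glucose/18
= 2·130 + 892/18
= 260 + 49.56
= 309.56 mOsm/kg

309.6 mOsm/kg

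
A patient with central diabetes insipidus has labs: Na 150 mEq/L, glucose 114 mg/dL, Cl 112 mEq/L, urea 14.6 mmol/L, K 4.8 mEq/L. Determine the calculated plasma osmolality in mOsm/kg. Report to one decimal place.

Calculated osmolality = 2·Na + glucose/18 + urea
= 2·150 + 114/18 + 14.6
= 300 + 6.33 + 14.60
= 320.93 mOsm/kg

320.9 mOsm/kg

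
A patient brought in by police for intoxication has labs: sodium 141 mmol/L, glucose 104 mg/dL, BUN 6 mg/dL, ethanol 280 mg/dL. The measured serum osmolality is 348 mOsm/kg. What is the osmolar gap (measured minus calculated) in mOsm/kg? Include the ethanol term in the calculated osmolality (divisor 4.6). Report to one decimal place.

-2.8 mOsm/kg

Calculated osmolality = 2·Na + glucose/18 + BUN/2.8 + ethanol/4.6
= 2·141 + 104/18 + 6/2.8 + 280/4.6
= 282 + 5.78 + 2.14 + 60.87
= 350.79 mOsm/kg ≈ 350.8 mOsm/kg
Osmolar gap = measured − calculated = 348 − 350.8 = -2.8 mOsm/kg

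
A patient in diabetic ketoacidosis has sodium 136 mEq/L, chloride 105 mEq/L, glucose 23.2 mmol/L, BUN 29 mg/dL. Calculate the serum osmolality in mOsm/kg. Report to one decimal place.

305.6 mOsm/kg

Calculated osmolality = 2·Na + glucose + BUN/2.8
= 2·136 + 23.2 + 29/2.8
= 272 + 23.20 + 10.36
= 305.56 mOsm/kg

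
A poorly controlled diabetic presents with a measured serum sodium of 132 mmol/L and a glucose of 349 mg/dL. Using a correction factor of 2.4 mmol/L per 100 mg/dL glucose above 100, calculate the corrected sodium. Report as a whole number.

138 mmol/L

Corrected Na = measured Na + 2.4 · (glucose − 100)/100
= 132 + 2.4 · (349 − 100)/100
= 132 + 6
= 138 mmol/L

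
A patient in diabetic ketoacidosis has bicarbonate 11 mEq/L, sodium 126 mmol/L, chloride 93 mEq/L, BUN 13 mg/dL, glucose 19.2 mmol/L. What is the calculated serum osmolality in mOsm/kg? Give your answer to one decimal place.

275.8 mOsm/kg

Calculated osmolality = 2·Na + glucose + BUN/2.8
= 2·126 + 19.2 + 13/2.8
= 252 + 19.20 + 4.64
= 275.84 mOsm/kg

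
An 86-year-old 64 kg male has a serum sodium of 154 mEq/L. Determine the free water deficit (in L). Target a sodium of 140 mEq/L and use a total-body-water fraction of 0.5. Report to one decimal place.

3.2 L

TBW = 0.5 · 64 = 32 L
Free water deficit = TBW · (Na/140 − 1)
= 32 · (154/140 − 1)
= 32 · 0.1
= 3.2 L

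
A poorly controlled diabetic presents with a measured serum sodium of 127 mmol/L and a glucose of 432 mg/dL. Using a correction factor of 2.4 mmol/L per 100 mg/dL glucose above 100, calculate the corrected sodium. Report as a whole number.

Corrected Na = measured Na + 2.4 · (glucose − 100)/100
= 127 + 2.4 · (432 − 100)/100
= 127 + 8
= 135 mmol/L

135 mmol/L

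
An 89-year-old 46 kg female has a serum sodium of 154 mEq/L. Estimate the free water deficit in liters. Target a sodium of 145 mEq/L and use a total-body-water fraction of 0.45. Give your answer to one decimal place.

1.3 L

TBW = 0.45 · 46 = 20.7 L
Free water deficit = TBW · (Na/145 − 1)
= 20.7 · (154/145 − 1)
= 20.7 · 0.0621
= 1.29 L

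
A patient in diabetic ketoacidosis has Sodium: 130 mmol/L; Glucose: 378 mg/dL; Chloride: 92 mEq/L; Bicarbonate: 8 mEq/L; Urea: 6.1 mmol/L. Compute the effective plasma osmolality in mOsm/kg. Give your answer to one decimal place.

Effective osmolality excludes urea (freely permeant across cell membranes):
2·Na + glucose/18
= 2·130 + 378/18
= 260 + 21
= 281 mOsm/kg

281.0 mOsm/kg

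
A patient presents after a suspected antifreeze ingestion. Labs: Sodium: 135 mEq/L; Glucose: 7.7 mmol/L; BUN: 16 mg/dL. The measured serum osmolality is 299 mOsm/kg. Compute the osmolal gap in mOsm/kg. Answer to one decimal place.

15.6 mOsm/kg

Calculated osmolality = 2·Na + glucose + BUN/2.8
= 2·135 + 7.7 + 16/2.8
= 270 + 7.70 + 5.71
= 283.41 mOsm/kg ≈ 283.4 mOsm/kg
Osmolar gap = measured − calculated = 299 − 283.4 = 15.6 mOsm/kg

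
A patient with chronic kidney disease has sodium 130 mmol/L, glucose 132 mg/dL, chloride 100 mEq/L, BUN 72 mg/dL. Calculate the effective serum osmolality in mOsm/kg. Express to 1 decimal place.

267.3 mOsm/kg

Effective osmolality excludes urea (freely permeant across cell membranes):
2·Na + glucose/18
= 2·130 + 132/18
= 260 + 7.33
= 267.33 mOsm/kg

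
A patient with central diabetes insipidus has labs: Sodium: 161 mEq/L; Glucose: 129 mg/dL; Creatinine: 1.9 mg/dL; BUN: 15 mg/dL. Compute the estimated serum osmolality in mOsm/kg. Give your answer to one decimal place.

334.5 mOsm/kg

Calculated osmolality = 2·Na + glucose/18 + BUN/2.8
= 2·161 + 129/18 + 15/2.8
= 322 + 7.17 + 5.36
= 334.53 mOsm/kg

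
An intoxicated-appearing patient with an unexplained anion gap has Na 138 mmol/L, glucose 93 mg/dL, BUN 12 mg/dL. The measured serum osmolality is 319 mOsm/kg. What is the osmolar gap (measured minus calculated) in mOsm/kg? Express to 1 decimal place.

33.5 mOsm/kg

Calculated osmolality = 2·Na + glucose/18 + BUN/2.8
= 2·138 + 93/18 + 12/2.8
= 276 + 5.17 + 4.29
= 285.46 mOsm/kg ≈ 285.5 mOsm/kg
Osmolar gap = measured − calculated = 319 − 285.5 = 33.5 mOsm/kg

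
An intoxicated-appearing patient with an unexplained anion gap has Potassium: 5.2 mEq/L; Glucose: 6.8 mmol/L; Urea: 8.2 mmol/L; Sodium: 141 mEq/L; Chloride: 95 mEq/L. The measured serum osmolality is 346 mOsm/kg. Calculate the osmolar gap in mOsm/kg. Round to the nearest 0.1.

Calculated osmolality = 2·Na + glucose + urea
= 2·141 + 6.8 + 8.2
= 282 + 6.80 + 8.20
= 297 mOsm/kg ≈ 297.0 mOsm/kg
Osmolar gap = measured − calculated = 346 − 297.0 = 49.0 mOsm/kg

49.0 mOsm/kg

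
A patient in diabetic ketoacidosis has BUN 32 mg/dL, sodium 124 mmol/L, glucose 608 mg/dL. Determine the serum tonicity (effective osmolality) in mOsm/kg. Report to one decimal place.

Effective osmolality excludes urea (freely permeant across cell membranes):
2·Na + glucose/18
= 2·124 + 608/18
= 248 + 33.78
= 281.78 mOsm/kg

281.8 mOsm/kg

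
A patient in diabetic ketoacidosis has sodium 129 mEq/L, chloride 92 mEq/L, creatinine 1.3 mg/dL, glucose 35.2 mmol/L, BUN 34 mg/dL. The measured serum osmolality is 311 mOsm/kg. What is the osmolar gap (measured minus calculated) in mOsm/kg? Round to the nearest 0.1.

5.7 mOsm/kg

Calculated osmolality = 2·Na + glucose + BUN/2.8
= 2·129 + 35.2 + 34/2.8
= 258 + 35.20 + 12.14
= 305.34 mOsm/kg ≈ 305.3 mOsm/kg
Osmolar gap = measured − calculated = 311 − 305.3 = 5.7 mOsm/kg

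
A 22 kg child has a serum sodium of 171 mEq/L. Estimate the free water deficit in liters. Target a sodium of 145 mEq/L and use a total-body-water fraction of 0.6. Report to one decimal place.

TBW = 0.6 · 22 = 13.2 L
Free water deficit = TBW · (Na/145 − 1)
= 13.2 · (171/145 − 1)
= 13.2 · 0.1793
= 2.37 L

2.4 L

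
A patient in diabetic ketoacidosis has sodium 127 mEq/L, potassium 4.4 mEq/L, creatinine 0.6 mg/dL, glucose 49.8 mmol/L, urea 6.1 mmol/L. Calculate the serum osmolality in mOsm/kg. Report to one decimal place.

Calculated osmolality = 2·Na + glucose + urea
= 2·127 + 49.8 + 6.1
= 254 + 49.80 + 6.10
= 309.9 mOsm/kg

309.9 mOsm/kg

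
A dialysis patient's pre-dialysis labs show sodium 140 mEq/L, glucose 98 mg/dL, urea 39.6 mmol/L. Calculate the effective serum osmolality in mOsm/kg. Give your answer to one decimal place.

Effective osmolality excludes urea (freely permeant across cell membranes):
2·Na + glucose/18
= 2·140 + 98/18
= 280 + 5.44
= 285.44 mOsm/kg

285.4 mOsm/kg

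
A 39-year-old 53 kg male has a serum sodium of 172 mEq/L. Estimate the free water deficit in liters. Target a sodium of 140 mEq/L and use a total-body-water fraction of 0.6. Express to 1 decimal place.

7.3 L

TBW = 0.6 · 53 = 31.8 L
Free water deficit = TBW · (Na/140 − 1)
= 31.8 · (172/140 − 1)
= 31.8 · 0.2286
= 7.27 L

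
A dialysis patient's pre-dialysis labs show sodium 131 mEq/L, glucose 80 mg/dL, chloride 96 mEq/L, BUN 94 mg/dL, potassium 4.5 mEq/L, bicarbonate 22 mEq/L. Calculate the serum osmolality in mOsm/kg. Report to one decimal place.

Calculated osmolality = 2·Na + glucose/18 + BUN/2.8
= 2·131 + 80/18 + 94/2.8
= 262 + 4.44 + 33.57
= 300.01 mOsm/kg

300.0 mOsm/kg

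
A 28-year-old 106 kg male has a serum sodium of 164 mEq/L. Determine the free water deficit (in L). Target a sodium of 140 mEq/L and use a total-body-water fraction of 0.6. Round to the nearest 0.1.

TBW = 0.6 · 106 = 63.6 L
Free water deficit = TBW · (Na/140 − 1)
= 63.6 · (164/140 − 1)
= 63.6 · 0.1714
= 10.9 L

10.9 L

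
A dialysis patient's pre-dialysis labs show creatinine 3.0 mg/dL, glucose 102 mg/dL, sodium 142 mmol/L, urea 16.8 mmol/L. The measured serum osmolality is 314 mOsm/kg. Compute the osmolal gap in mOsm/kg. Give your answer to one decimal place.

Calculated osmolality = 2·Na + glucose/18 + urea
= 2·142 + 102/18 + 16.8
= 284 + 5.67 + 16.80
= 306.47 mOsm/kg ≈ 306.5 mOsm/kg
Osmolar gap = measured − calculated = 314 − 306.5 = 7.5 mOsm/kg

7.5 mOsm/kg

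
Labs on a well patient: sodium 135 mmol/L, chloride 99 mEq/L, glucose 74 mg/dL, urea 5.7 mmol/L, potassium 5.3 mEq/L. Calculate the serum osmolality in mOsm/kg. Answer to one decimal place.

Calculated osmolality = 2·Na + glucose/18 + urea
= 2·135 + 74/18 + 5.7
= 270 + 4.11 + 5.70
= 279.81 mOsm/kg

279.8 mOsm/kg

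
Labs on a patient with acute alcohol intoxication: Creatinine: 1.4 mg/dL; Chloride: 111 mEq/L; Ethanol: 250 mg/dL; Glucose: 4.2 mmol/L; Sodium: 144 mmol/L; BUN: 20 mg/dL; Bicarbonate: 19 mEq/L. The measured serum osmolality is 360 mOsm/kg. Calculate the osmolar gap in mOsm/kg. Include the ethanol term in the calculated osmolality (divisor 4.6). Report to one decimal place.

Calculated osmolality = 2·Na + glucose + BUN/2.8 + ethanol/4.6
= 2·144 + 4.2 + 20/2.8 + 250/4.6
= 288 + 4.20 + 7.14 + 54.35
= 353.69 mOsm/kg ≈ 353.7 mOsm/kg
Osmolar gap = measured − calculated = 360 − 353.7 = 6.3 mOsm/kg

6.3 mOsm/kg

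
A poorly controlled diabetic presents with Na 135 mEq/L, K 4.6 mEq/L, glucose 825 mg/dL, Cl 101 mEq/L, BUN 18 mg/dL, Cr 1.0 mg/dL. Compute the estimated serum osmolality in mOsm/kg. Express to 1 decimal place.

322.3 mOsm/kg

Calculated osmolality = 2·Na + glucose/18 + BUN/2.8
= 2·135 + 825/18 + 18/2.8
= 270 + 45.83 + 6.43
= 322.26 mOsm/kg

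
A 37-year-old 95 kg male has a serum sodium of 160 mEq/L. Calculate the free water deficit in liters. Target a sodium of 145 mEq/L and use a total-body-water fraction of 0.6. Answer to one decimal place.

TBW = 0.6 · 95 = 57 L
Free water deficit = TBW · (Na/145 − 1)
= 57 · (160/145 − 1)
= 57 · 0.1034
= 5.89 L

5.9 L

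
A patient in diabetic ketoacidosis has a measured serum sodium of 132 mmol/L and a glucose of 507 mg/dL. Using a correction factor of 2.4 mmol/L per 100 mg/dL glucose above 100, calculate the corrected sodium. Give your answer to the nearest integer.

Corrected Na = measured Na + 2.4 · (glucose − 100)/100
= 132 + 2.4 · (507 − 100)/100
= 132 + 9.8
= 141.8 mmol/L

142 mmol/L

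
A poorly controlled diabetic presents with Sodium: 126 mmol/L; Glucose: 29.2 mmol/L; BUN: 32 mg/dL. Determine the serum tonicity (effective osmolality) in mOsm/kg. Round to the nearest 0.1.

Effective osmolality excludes urea (freely permeant across cell membranes):
2·Na + glucose
= 2·126 + 29.2
= 252 + 29.2
= 281.2 mOsm/kg

281.2 mOsm/kg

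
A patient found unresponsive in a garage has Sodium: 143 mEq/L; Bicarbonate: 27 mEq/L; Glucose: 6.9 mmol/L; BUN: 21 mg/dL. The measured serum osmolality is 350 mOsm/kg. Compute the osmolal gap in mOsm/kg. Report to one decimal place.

Calculated osmolality = 2·Na + glucose + BUN/2.8
= 2·143 + 6.9 + 21/2.8
= 286 + 6.90 + 7.50
= 300.4 mOsm/kg ≈ 300.4 mOsm/kg
Osmolar gap = measured − calculated = 350 − 300.4 = 49.6 mOsm/kg

49.6 mOsm/kg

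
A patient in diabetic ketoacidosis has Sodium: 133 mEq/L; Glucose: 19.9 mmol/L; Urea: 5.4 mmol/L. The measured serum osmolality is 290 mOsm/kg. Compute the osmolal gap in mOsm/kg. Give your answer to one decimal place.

-1.3 mOsm/kg

Calculated osmolality = 2·Na + glucose + urea
= 2·133 + 19.9 + 5.4
= 266 + 19.90 + 5.40
= 291.3 mOsm/kg ≈ 291.3 mOsm/kg
Osmolar gap = measured − calculated = 290 − 291.3 = -1.3 mOsm/kg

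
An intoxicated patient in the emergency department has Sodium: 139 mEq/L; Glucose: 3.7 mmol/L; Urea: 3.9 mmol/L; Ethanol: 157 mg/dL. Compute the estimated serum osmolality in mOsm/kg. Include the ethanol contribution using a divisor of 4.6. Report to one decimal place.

Calculated osmolality = 2·Na + glucose + urea + ethanol/4.6
= 2·139 + 3.7 + 3.9 + 157/4.6
= 278 + 3.70 + 3.90 + 34.13
= 319.73 mOsm/kg

319.7 mOsm/kg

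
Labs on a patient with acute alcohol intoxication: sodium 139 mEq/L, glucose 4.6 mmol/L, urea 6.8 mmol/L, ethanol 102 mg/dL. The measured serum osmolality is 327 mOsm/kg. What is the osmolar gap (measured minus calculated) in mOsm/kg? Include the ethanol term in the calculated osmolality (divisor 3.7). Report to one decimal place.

Calculated osmolality = 2·Na + glucose + urea + ethanol/3.7
= 2·139 + 4.6 + 6.8 + 102/3.7
= 278 + 4.60 + 6.80 + 27.57
= 316.97 mOsm/kg ≈ 317.0 mOsm/kg
Osmolar gap = measured − calculated = 327 − 317.0 = 10.0 mOsm/kg

10.0 mOsm/kg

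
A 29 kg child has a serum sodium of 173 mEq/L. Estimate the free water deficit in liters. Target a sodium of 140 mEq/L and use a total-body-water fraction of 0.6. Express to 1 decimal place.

4.1 L

TBW = 0.6 · 29 = 17.4 L
Free water deficit = TBW · (Na/140 − 1)
= 17.4 · (173/140 − 1)
= 17.4 · 0.2357
= 4.1 L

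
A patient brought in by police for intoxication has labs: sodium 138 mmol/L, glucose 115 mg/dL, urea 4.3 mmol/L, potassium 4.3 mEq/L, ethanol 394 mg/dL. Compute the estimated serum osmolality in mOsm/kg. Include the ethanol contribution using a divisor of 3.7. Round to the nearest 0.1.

Calculated osmolality = 2·Na + glucose/18 + urea + ethanol/3.7
= 2·138 + 115/18 + 4.3 + 394/3.7
= 276 + 6.39 + 4.30 + 106.49
= 393.18 mOsm/kg

393.2 mOsm/kg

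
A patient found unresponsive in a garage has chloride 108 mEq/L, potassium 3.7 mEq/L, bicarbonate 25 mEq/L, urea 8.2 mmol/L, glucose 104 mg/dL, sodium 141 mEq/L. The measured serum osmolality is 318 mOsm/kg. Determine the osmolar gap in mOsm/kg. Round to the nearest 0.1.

22.0 mOsm/kg

Calculated osmolality = 2·Na + glucose/18 + urea
= 2·141 + 104/18 + 8.2
= 282 + 5.78 + 8.20
= 295.98 mOsm/kg ≈ 296.0 mOsm/kg
Osmolar gap = measured − calculated = 318 − 296.0 = 22.0 mOsm/kg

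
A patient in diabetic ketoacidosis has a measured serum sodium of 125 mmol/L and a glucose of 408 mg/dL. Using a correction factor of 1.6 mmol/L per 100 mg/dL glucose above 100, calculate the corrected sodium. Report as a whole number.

130 mmol/L

Corrected Na = measured Na + 1.6 · (glucose − 100)/100
= 125 + 1.6 · (408 − 100)/100
= 125 + 4.9
= 129.9 mmol/L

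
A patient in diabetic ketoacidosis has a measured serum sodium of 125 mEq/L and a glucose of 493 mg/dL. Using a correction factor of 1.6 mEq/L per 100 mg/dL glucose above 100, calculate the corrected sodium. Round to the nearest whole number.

Corrected Na = measured Na + 1.6 · (glucose − 100)/100
= 125 + 1.6 · (493 − 100)/100
= 125 + 6.3
= 131.3 mEq/L

131 mEq/L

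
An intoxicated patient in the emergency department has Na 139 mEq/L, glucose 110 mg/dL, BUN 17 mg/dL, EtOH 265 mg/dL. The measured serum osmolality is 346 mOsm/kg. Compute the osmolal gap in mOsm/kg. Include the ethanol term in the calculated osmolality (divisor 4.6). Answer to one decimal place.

Calculated osmolality = 2·Na + glucose/18 + BUN/2.8 + ethanol/4.6
= 2·139 + 110/18 + 17/2.8 + 265/4.6
= 278 + 6.11 + 6.07 + 57.61
= 347.79 mOsm/kg ≈ 347.8 mOsm/kg
Osmolar gap = measured − calculated = 346 − 347.8 = -1.8 mOsm/kg

-1.8 mOsm/kg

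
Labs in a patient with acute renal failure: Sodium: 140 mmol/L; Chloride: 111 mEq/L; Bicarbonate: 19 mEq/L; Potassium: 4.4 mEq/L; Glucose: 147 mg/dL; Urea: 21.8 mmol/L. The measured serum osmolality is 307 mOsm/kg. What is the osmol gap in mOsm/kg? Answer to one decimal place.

-3.0 mOsm/kg

Calculated osmolality = 2·Na + glucose/18 + urea
= 2·140 + 147/18 + 21.8
= 280 + 8.17 + 21.80
= 309.97 mOsm/kg ≈ 310.0 mOsm/kg
Osmolar gap = measured − calculated = 307 − 310.0 = -3.0 mOsm/kg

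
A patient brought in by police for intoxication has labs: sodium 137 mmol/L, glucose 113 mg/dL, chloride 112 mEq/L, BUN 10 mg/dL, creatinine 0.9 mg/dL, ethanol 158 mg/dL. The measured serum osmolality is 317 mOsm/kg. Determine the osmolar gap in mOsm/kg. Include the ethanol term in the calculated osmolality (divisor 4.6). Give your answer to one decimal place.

-1.2 mOsm/kg

Calculated osmolality = 2·Na + glucose/18 + BUN/2.8 + ethanol/4.6
= 2·137 + 113/18 + 10/2.8 + 158/4.6
= 274 + 6.28 + 3.57 + 34.35
= 318.2 mOsm/kg ≈ 318.2 mOsm/kg
Osmolar gap = measured − calculated = 317 − 318.2 = -1.2 mOsm/kg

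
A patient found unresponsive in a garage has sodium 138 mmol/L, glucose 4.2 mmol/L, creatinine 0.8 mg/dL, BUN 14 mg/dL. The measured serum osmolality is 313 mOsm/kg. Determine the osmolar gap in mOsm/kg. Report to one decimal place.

Calculated osmolality = 2·Na + glucose + BUN/2.8
= 2·138 + 4.2 + 14/2.8
= 276 + 4.20 + 5
= 285.2 mOsm/kg ≈ 285.2 mOsm/kg
Osmolar gap = measured − calculated = 313 − 285.2 = 27.8 mOsm/kg

27.8 mOsm/kg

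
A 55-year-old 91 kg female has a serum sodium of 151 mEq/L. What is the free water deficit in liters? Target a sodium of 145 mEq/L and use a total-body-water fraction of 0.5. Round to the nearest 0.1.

TBW = 0.5 · 91 = 45.5 L
Free water deficit = TBW · (Na/145 − 1)
= 45.5 · (151/145 − 1)
= 45.5 · 0.0414
= 1.88 L

1.9 L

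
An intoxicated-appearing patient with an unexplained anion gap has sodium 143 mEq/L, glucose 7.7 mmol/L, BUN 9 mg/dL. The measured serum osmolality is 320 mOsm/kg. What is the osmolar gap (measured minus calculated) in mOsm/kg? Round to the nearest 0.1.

23.1 mOsm/kg

Calculated osmolality = 2·Na + glucose + BUN/2.8
= 2·143 + 7.7 + 9/2.8
= 286 + 7.70 + 3.21
= 296.91 mOsm/kg ≈ 296.9 mOsm/kg
Osmolar gap = measured − calculated = 320 − 296.9 = 23.1 mOsm/kg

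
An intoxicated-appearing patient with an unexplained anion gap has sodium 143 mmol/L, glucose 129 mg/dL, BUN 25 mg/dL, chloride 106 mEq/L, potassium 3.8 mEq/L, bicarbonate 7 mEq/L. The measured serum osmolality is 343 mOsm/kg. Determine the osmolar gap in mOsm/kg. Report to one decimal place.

Calculated osmolality = 2·Na + glucose/18 + BUN/2.8
= 2·143 + 129/18 + 25/2.8
= 286 + 7.17 + 8.93
= 302.1 mOsm/kg ≈ 302.1 mOsm/kg
Osmolar gap = measured − calculated = 343 − 302.1 = 40.9 mOsm/kg

40.9 mOsm/kg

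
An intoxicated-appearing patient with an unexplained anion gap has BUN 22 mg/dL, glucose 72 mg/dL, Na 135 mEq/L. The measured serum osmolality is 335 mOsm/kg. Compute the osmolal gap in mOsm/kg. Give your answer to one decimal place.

53.1 mOsm/kg

Calculated osmolality = 2·Na + glucose/18 + BUN/2.8
= 2·135 + 72/18 + 22/2.8
= 270 + 4 + 7.86
= 281.86 mOsm/kg ≈ 281.9 mOsm/kg
Osmolar gap = measured − calculated = 335 − 281.9 = 53.1 mOsm/kg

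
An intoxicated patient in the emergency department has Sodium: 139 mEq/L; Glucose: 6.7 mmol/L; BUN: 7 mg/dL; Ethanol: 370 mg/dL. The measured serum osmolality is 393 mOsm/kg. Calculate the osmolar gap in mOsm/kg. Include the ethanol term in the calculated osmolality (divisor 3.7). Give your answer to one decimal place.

5.8 mOsm/kg

Calculated osmolality = 2·Na + glucose + BUN/2.8 + ethanol/3.7
= 2·139 + 6.7 + 7/2.8 + 370/3.7
= 278 + 6.70 + 2.50 + 100
= 387.2 mOsm/kg ≈ 387.2 mOsm/kg
Osmolar gap = measured − calculated = 393 − 387.2 = 5.8 mOsm/kg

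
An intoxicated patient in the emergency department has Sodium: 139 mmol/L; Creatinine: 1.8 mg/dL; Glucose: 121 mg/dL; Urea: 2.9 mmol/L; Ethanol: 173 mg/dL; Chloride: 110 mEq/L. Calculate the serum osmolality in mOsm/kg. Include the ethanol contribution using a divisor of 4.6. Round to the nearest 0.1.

325.2 mOsm/kg

Calculated osmolality = 2·Na + glucose/18 + urea + ethanol/4.6
= 2·139 + 121/18 + 2.9 + 173/4.6
= 278 + 6.72 + 2.90 + 37.61
= 325.23 mOsm/kg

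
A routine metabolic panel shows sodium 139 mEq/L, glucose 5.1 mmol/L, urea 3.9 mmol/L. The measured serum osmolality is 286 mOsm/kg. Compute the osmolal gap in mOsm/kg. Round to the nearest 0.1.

-1.0 mOsm/kg

Calculated osmolality = 2·Na + glucose + urea
= 2·139 + 5.1 + 3.9
= 278 + 5.10 + 3.90
= 287 mOsm/kg ≈ 287.0 mOsm/kg
Osmolar gap = measured − calculated = 286 − 287.0 = -1.0 mOsm/kg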